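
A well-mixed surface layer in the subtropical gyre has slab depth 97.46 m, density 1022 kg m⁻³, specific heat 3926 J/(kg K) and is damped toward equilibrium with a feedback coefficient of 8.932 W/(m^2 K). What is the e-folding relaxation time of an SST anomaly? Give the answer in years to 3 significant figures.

1.39 years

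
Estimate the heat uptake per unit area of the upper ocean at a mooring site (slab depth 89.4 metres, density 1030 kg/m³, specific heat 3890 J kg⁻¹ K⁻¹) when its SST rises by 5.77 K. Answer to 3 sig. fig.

Areal heat capacity C = ρ c_p D = 1030 × 3890 × 89.4 = 3.58×10^8 J/(m^2 K).
ΔQ = C ΔT = 3.58×10^8 × 5.77 = 2.07×10^9 J/m².

2.07×10^9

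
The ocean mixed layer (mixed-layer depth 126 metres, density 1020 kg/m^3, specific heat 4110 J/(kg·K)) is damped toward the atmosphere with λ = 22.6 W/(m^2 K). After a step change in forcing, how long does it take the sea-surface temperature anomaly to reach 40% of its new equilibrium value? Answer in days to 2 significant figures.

Areal heat capacity C = ρ c_p D = 1020 × 4110 × 126 = 5.28×10^8 J/(m²·K).
τ = C / λ = 5.28×10^8 / 22.6 = 2.34×10^7 s.
Fraction reached: 1 − e^(−t/τ) = 0.40 ⇒ t = −τ ln(1 − 0.40) = τ × 0.511.
t = 1.19×10^7 s = 138 days.

140 days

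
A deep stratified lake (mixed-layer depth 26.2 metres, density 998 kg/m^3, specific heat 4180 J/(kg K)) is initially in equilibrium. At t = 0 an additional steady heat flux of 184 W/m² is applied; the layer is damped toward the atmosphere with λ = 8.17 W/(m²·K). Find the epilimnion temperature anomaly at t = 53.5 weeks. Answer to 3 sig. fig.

20.5 K

Areal heat capacity C = ρ c_p D = 998 × 4180 × 26.2 = 1.09×10^8 J/(m²·K).
τ = C / λ = 1.09×10^8 / 8.17 = 1.34×10^7 s.
Equilibrium anomaly ΔT_eq = F / λ = 184 / 8.17 = 22.5 K.
t = 53.5 weeks = 3.24×10^7 s, so t/τ = 2.42.
ΔT(t) = ΔT_eq (1 − e^(−t/τ)) = 22.5 × (1 − e^−2.42) = 20.5 K.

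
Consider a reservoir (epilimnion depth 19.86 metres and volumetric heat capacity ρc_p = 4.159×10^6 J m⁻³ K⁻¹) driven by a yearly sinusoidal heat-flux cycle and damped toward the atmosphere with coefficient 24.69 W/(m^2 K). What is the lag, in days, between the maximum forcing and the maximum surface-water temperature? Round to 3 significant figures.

Areal heat capacity C = ρc_p × D = 4.159×10^6 × 19.86 = 8.26×10^7 J/(m²·K).
ω = 2π / 3.15×10^7 s = 1.99×10^-7 s⁻¹.
Phase lag φ = arctan(Cω/λ) = arctan(16.5/24.69) = 0.588 rad.
Time lag = φ / ω = 0.588 / 1.99×10^-7 = 2.95×10^6 s = 34.2 days.

34.2 days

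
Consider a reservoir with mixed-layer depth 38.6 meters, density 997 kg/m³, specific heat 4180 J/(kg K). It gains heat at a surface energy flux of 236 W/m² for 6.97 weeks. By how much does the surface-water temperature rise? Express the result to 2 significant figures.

6.2 K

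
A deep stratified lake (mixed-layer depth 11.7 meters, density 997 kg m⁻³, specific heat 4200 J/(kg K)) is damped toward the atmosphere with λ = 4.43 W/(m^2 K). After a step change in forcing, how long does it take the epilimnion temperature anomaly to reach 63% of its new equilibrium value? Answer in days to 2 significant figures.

Areal heat capacity C = ρ c_p D = 997 × 4200 × 11.7 = 4.90×10^7 J m⁻² K⁻¹.
τ = C / λ = 4.90×10^7 / 4.43 = 1.11×10^7 s.
Fraction reached: 1 − e^(−t/τ) = 0.63 ⇒ t = −τ ln(1 − 0.63) = τ × 0.994.
t = 1.10×10^7 s = 127 days.

130 days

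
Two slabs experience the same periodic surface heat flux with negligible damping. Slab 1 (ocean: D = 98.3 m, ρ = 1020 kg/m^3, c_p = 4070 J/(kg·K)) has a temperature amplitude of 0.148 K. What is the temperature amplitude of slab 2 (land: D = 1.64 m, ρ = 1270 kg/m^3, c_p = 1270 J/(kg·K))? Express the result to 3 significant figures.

22.8 K

C_ocean = 4.08×10^8 J/(m²·K); C_land = 2.65×10^6 J/(m²·K).
A ∝ 1/C ⇒ A_land = A_ocean × C_ocean/C_land = 0.148 × 154 = 22.8 K.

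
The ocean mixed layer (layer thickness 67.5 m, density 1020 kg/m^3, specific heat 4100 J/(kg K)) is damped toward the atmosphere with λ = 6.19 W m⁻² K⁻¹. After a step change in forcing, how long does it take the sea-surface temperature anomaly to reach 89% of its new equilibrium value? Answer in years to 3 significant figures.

3.19 years

Areal heat capacity C = ρ c_p D = 1020 × 4100 × 67.5 = 2.82×10^8 J m⁻² K⁻¹.
τ = C / λ = 2.82×10^8 / 6.19 = 4.56×10^7 s.
Fraction reached: 1 − e^(−t/τ) = 0.89 ⇒ t = −τ ln(1 − 0.89) = τ × 2.21.
t = 1.01×10^8 s = 3.19 years.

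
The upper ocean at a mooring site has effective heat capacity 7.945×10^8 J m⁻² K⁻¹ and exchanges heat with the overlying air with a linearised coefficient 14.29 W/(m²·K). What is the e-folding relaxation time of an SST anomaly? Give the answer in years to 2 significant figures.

Areal heat capacity C = 7.945×10^8 J m⁻² K⁻¹ (given).
Relaxation time τ = C / λ = 7.94×10^8 / 14.29 = 5.56×10^7 s.
In years: 5.56×10^7 s / (3.156×10^7 s/year) = 1.76 years.

1.8 years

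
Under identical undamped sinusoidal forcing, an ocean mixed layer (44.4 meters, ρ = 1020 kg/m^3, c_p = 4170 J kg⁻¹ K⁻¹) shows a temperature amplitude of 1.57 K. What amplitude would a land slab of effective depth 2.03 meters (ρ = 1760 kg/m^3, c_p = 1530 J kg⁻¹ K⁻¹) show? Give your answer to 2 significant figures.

54 K

C_ocean = 1.89×10^8 J/(m²·K); C_land = 5.47×10^6 J/(m²·K).
A ∝ 1/C ⇒ A_land = A_ocean × C_ocean/C_land = 1.57 × 34.5 = 54.2 K.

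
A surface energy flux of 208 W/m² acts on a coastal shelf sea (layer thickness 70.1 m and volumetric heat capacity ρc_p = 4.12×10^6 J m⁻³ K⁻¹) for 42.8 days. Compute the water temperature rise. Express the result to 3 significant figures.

Areal heat capacity C = ρc_p × D = 4.12×10^6 × 70.1 = 2.89×10^8 J m⁻² K⁻¹.
Net heat input Q = F Δt = 208 × (42.8 days × 86400 s/day) = 7.69×10^8 J/m².
ΔT = Q / C = 7.69×10^8 / 2.89×10^8 = 2.66 K.

2.66 K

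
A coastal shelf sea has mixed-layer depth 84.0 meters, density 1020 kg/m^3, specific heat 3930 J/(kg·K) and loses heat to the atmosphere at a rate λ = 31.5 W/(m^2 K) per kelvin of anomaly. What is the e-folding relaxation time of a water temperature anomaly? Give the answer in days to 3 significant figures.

Areal heat capacity C = ρ c_p D = 1020 × 3930 × 84.0 = 3.37×10^8 J m⁻² K⁻¹.
Relaxation time τ = C / λ = 3.37×10^8 / 31.5 = 1.07×10^7 s.
In days: 1.07×10^7 s / (86400 s/day) = 124 days.

124 days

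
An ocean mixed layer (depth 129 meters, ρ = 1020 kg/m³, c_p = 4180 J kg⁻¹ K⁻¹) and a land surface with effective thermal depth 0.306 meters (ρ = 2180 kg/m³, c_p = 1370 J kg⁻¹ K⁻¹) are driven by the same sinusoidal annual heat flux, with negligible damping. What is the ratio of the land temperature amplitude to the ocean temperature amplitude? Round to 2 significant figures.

600

C_ocean = 1020 × 4180 × 129 = 5.50×10^8 J/(m²·K).
C_land = 2180 × 1370 × 0.306 = 9.14×10^5 J/(m²·K).
Undamped amplitude ∝ 1/C, so A_land/A_ocean = C_ocean/C_land = 602.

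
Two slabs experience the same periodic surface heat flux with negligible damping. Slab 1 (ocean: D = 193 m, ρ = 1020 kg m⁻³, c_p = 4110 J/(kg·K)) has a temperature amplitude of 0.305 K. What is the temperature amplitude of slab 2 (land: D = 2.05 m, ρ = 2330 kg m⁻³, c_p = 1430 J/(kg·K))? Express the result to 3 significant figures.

C_ocean = 8.09×10^8 J/(m²·K); C_land = 6.83×10^6 J/(m²·K).
A ∝ 1/C ⇒ A_land = A_ocean × C_ocean/C_land = 0.305 × 118 = 36.1 K.

36.1 K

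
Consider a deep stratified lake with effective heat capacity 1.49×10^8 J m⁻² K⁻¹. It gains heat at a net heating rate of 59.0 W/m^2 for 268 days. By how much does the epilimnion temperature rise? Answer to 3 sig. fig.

Areal heat capacity C = 1.49×10^8 J m⁻² K⁻¹ (given).
Net heat input Q = F Δt = 59.0 × (268 days × 86400 s/day) = 1.37×10^9 J/m².
ΔT = Q / C = 1.37×10^9 / 1.49×10^8 = 9.17 K.

9.17 K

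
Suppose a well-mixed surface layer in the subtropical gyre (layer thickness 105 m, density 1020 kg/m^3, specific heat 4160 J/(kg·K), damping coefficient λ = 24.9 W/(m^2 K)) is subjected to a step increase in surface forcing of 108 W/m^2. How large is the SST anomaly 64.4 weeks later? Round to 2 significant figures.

3.8 K

Areal heat capacity C = ρ c_p D = 1020 × 4160 × 105 = 4.46×10^8 J m⁻² K⁻¹.
τ = C / λ = 4.46×10^8 / 24.9 = 1.79×10^7 s.
Equilibrium anomaly ΔT_eq = F / λ = 108 / 24.9 = 4.34 K.
t = 64.4 weeks = 3.89×10^7 s, so t/τ = 2.18.
ΔT(t) = ΔT_eq (1 − e^(−t/τ)) = 4.34 × (1 − e^−2.18) = 3.85 K.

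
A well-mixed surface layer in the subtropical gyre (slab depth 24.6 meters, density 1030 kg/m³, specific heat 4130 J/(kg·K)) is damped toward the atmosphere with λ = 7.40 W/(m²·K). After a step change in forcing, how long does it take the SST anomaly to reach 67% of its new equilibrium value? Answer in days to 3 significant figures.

181 days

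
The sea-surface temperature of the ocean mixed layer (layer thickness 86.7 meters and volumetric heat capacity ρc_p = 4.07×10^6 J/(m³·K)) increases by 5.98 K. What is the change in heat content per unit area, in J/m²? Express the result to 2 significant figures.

2.1×10^9

Areal heat capacity C = ρc_p × D = 4.07×10^6 × 86.7 = 3.53×10^8 J/(m²·K).
ΔQ = C ΔT = 3.53×10^8 × 5.98 = 2.11×10^9 J/m².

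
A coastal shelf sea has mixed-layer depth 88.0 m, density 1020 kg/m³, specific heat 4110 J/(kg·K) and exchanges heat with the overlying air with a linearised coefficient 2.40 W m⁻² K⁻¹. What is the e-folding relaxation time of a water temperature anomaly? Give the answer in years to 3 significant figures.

Areal heat capacity C = ρ c_p D = 1020 × 4110 × 88.0 = 3.69×10^8 J/(m²·K).
Relaxation time τ = C / λ = 3.69×10^8 / 2.40 = 1.54×10^8 s.
In years: 1.54×10^8 s / (3.156×10^7 s/year) = 4.87 years.

4.87 years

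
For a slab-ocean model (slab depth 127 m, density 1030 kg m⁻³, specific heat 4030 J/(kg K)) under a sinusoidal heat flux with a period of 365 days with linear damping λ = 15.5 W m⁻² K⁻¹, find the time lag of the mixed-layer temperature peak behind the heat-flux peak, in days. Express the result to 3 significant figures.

Areal heat capacity C = ρ c_p D = 1030 × 4030 × 127 = 5.27×10^8 J m⁻² K⁻¹.
ω = 2π / 3.15×10^7 s = 1.99×10^-7 s⁻¹.
Phase lag φ = arctan(Cω/λ) = arctan(105/15.5) = 1.42 rad.
Time lag = φ / ω = 1.42 / 1.99×10^-7 = 7.15×10^6 s = 82.7 days.

82.7 days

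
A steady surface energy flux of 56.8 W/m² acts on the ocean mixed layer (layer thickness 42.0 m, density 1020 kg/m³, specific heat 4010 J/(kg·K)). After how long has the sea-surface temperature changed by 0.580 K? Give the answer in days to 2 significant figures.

20 days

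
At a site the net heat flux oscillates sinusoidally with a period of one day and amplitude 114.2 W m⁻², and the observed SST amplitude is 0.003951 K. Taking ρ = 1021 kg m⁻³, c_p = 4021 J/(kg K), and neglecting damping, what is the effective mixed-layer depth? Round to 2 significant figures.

97 m

ω = 2π / 86400 s = 7.27×10^-5 s⁻¹.
Required C = F₀ / (A ω) = 114.2 / (0.003951 × 7.27×10^-5) = 3.97×10^8 J/(m²·K).
D = C / (ρ c_p) = 3.97×10^8 / (1021 × 4021) = 96.8 m.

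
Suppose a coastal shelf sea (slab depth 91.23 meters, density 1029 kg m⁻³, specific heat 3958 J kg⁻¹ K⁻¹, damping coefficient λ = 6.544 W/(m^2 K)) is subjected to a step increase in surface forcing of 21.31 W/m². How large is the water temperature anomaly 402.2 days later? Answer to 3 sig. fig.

1.49 K

Areal heat capacity C = ρ c_p D = 1029 × 3958 × 91.23 = 3.72×10^8 J/(m^2 K).
τ = C / λ = 3.72×10^8 / 6.544 = 5.68×10^7 s.
Equilibrium anomaly ΔT_eq = F / λ = 21.31 / 6.544 = 3.26 K.
t = 402.2 days = 3.48×10^7 s, so t/τ = 0.612.
ΔT(t) = ΔT_eq (1 − e^(−t/τ)) = 3.26 × (1 − e^−0.612) = 1.49 K.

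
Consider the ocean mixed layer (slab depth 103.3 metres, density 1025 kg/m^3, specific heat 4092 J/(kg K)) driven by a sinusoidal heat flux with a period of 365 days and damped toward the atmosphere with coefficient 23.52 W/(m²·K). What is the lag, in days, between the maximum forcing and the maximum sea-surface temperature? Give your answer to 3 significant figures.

Areal heat capacity C = ρ c_p D = 1025 × 4092 × 103.3 = 4.33×10^8 J/(m²·K).
ω = 2π / 3.15×10^7 s = 1.99×10^-7 s⁻¹.
Phase lag φ = arctan(Cω/λ) = arctan(86.3/23.52) = 1.30 rad.
Time lag = φ / ω = 1.30 / 1.99×10^-7 = 6.55×10^6 s = 75.8 days.

75.8 days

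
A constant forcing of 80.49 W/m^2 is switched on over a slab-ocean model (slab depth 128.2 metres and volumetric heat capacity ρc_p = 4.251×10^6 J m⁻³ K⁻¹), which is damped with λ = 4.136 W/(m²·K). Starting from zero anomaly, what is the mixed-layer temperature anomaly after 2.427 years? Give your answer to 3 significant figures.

Areal heat capacity C = ρc_p × D = 4.251×10^6 × 128.2 = 5.45×10^8 J m⁻² K⁻¹.
τ = C / λ = 5.45×10^8 / 4.136 = 1.32×10^8 s.
Equilibrium anomaly ΔT_eq = F / λ = 80.49 / 4.136 = 19.5 K.
t = 2.427 years = 7.66×10^7 s, so t/τ = 0.581.
ΔT(t) = ΔT_eq (1 − e^(−t/τ)) = 19.5 × (1 − e^−0.581) = 8.58 K.

8.58 K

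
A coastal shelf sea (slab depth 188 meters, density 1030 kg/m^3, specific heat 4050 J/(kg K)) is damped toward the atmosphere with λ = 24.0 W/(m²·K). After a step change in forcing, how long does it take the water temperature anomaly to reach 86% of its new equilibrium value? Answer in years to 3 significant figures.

2.04 years

Areal heat capacity C = ρ c_p D = 1030 × 4050 × 188 = 7.84×10^8 J m⁻² K⁻¹.
τ = C / λ = 7.84×10^8 / 24.0 = 3.27×10^7 s.
Fraction reached: 1 − e^(−t/τ) = 0.86 ⇒ t = −τ ln(1 − 0.86) = τ × 1.97.
t = 6.42×10^7 s = 2.04 years.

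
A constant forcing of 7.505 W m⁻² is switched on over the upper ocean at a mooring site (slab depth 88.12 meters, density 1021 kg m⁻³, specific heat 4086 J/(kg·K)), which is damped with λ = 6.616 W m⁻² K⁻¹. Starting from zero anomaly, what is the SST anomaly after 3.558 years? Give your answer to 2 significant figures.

0.98 K

Areal heat capacity C = ρ c_p D = 1021 × 4086 × 88.12 = 3.68×10^8 J/(m²·K).
τ = C / λ = 3.68×10^8 / 6.616 = 5.56×10^7 s.
Equilibrium anomaly ΔT_eq = F / λ = 7.505 / 6.616 = 1.13 K.
t = 3.558 years = 1.12×10^8 s, so t/τ = 2.02.
ΔT(t) = ΔT_eq (1 − e^(−t/τ)) = 1.13 × (1 − e^−2.02) = 0.984 K.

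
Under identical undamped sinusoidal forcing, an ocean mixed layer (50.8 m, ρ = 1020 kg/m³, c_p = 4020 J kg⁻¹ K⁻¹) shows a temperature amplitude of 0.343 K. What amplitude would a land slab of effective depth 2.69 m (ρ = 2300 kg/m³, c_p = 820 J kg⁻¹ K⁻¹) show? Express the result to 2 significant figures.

C_ocean = 2.08×10^8 J/(m²·K); C_land = 5.07×10^6 J/(m²·K).
A ∝ 1/C ⇒ A_land = A_ocean × C_ocean/C_land = 0.343 × 41.1 = 14.1 K.

14 K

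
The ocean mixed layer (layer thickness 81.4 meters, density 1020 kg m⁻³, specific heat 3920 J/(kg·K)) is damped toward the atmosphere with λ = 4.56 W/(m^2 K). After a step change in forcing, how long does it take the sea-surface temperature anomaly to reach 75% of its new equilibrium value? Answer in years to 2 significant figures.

3.1 years

Areal heat capacity C = ρ c_p D = 1020 × 3920 × 81.4 = 3.25×10^8 J m⁻² K⁻¹.
τ = C / λ = 3.25×10^8 / 4.56 = 7.14×10^7 s.
Fraction reached: 1 − e^(−t/τ) = 0.75 ⇒ t = −τ ln(1 − 0.75) = τ × 1.39.
t = 9.89×10^7 s = 3.14 years.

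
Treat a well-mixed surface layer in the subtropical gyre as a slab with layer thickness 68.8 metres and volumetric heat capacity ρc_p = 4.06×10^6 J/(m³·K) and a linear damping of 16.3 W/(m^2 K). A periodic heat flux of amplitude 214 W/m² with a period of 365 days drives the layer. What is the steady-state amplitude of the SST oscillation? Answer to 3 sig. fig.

3.69 K

Areal heat capacity C = ρc_p × D = 4.06×10^6 × 68.8 = 2.79×10^8 J/(m^2 K).
Angular frequency ω = 2π / T = 2π / 3.15×10^7 s = 1.99×10^-7 s⁻¹.
√((Cω)² + λ²) = √((55.7)² + 16.3²) = 58.0 W/(m²·K).
Amplitude A = F₀ / √((Cω)²+λ²) = 214 / 58.0 = 3.69 K.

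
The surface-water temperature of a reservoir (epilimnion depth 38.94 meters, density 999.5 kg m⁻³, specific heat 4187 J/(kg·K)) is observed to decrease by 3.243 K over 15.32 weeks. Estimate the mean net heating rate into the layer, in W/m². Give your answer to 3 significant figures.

-57.0

Areal heat capacity C = ρ c_p D = 999.5 × 4187 × 38.94 = 1.63×10^8 J m⁻² K⁻¹.
Required heat per unit area: Q = C ΔT = 1.63×10^8 × -3.243 = -5.28×10^8 J/m².
Flux F = Q / Δt = -5.28×10^8 / 9.27×10^6 s = -57.0 W/m².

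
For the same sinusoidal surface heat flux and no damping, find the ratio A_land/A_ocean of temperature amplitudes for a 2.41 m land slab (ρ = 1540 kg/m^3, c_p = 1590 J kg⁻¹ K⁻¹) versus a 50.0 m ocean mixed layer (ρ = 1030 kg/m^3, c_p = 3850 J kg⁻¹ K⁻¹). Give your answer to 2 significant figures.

34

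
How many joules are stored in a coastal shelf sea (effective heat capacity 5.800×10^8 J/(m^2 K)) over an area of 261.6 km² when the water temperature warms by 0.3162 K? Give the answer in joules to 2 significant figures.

Areal heat capacity C = 5.800×10^8 J/(m^2 K) (given).
Heat per unit area: q = C ΔT = 5.80×10^8 × 0.3162 = 1.83×10^8 J/m².
Total heat: Q = q × A = 1.83×10^8 × (261.6 × 10⁶ m²) = 4.80×10^16 J.

4.8×10^16 J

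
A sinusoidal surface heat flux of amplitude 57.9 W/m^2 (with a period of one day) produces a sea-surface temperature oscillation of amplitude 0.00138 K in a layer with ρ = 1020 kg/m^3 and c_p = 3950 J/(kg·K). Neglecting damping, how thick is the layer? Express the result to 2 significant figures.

ω = 2π / 86400 s = 7.27×10^-5 s⁻¹.
Required C = F₀ / (A ω) = 57.9 / (0.00138 × 7.27×10^-5) = 5.77×10^8 J/(m²·K).
D = C / (ρ c_p) = 5.77×10^8 / (1020 × 3950) = 143 m.

140 m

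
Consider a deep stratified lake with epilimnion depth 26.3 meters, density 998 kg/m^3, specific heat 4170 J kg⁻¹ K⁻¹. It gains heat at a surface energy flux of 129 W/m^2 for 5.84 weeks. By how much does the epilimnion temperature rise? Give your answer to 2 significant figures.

4.2 K

Areal heat capacity C = ρ c_p D = 998 × 4170 × 26.3 = 1.09×10^8 J/(m^2 K).
Net heat input Q = F Δt = 129 × (5.84 weeks × 6.048×10^5 s/week) = 4.56×10^8 J/m².
ΔT = Q / C = 4.56×10^8 / 1.09×10^8 = 4.16 K.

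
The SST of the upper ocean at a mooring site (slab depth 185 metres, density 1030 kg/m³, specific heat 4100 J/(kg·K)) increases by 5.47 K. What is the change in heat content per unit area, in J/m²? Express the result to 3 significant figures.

Areal heat capacity C = ρ c_p D = 1030 × 4100 × 185 = 7.81×10^8 J m⁻² K⁻¹.
ΔQ = C ΔT = 7.81×10^8 × 5.47 = 4.27×10^9 J/m².

4.27×10^9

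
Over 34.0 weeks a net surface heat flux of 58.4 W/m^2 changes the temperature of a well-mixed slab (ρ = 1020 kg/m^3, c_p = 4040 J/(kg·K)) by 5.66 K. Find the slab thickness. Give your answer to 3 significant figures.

51.5 m

Heat input Q = F Δt = 58.4 × 2.06×10^7 s = 1.20×10^9 J/m².
Required areal heat capacity C = Q / ΔT = 2.12×10^8 J/(m²·K).
Depth D = C / (ρ c_p) = 2.12×10^8 / (1020 × 4040) = 51.5 m.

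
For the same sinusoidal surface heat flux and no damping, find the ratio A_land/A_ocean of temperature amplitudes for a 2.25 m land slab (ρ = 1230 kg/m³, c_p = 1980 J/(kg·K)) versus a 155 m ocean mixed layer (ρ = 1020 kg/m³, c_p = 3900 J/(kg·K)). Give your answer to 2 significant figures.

C_ocean = 1020 × 3900 × 155 = 6.17×10^8 J/(m²·K).
C_land = 1230 × 1980 × 2.25 = 5.48×10^6 J/(m²·K).
Undamped amplitude ∝ 1/C, so A_land/A_ocean = C_ocean/C_land = 113.

110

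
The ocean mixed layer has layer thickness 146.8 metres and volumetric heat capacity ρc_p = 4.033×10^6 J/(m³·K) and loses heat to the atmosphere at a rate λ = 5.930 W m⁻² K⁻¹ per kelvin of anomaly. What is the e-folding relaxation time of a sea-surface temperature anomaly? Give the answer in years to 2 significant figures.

Areal heat capacity C = ρc_p × D = 4.033×10^6 × 146.8 = 5.92×10^8 J m⁻² K⁻¹.
Relaxation time τ = C / λ = 5.92×10^8 / 5.930 = 9.98×10^7 s.
In years: 9.98×10^7 s / (3.156×10^7 s/year) = 3.16 years.

3.2 years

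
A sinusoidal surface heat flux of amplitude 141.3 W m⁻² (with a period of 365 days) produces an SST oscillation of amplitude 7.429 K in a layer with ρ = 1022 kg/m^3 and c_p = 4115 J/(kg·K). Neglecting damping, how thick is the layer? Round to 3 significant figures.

ω = 2π / 3.15×10^7 s = 1.99×10^-7 s⁻¹.
Required C = F₀ / (A ω) = 141.3 / (7.429 × 1.99×10^-7) = 9.55×10^7 J/(m²·K).
D = C / (ρ c_p) = 9.55×10^7 / (1022 × 4115) = 22.7 m.

22.7 m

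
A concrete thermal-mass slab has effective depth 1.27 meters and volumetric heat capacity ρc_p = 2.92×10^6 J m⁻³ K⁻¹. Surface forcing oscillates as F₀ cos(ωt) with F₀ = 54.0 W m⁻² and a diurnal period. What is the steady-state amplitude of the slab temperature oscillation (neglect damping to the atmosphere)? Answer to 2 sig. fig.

Areal heat capacity C = ρc_p × D = 2.92×10^6 × 1.27 = 3.71×10^6 J m⁻² K⁻¹.
Angular frequency ω = 2π / T = 2π / 86400 s = 7.27×10^-5 s⁻¹.
Cω = 3.71×10^6 × 7.27×10^-5 = 270 W/(m²·K).
Amplitude A = F₀ / (Cω) = 54.0 / 270 = 0.200 K.

0.20 K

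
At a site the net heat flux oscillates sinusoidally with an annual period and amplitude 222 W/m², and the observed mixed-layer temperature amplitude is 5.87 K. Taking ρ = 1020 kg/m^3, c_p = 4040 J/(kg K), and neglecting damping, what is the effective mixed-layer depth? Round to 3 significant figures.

ω = 2π / 3.15×10^7 s = 1.99×10^-7 s⁻¹.
Required C = F₀ / (A ω) = 222 / (5.87 × 1.99×10^-7) = 1.90×10^8 J/(m²·K).
D = C / (ρ c_p) = 1.90×10^8 / (1020 × 4040) = 46.1 m.

46.1 m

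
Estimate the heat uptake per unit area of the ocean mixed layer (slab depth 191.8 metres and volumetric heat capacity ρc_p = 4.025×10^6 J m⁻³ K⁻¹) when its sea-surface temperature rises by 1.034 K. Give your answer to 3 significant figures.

Areal heat capacity C = ρc_p × D = 4.025×10^6 × 191.8 = 7.72×10^8 J/(m²·K).
ΔQ = C ΔT = 7.72×10^8 × 1.034 = 7.98×10^8 J/m².

7.98×10^8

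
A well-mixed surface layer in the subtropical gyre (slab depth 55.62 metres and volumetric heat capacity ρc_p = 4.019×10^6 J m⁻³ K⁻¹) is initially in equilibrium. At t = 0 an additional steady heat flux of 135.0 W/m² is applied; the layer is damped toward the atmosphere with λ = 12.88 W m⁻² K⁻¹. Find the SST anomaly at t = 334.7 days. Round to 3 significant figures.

8.50 K

Areal heat capacity C = ρc_p × D = 4.019×10^6 × 55.62 = 2.24×10^8 J m⁻² K⁻¹.
τ = C / λ = 2.24×10^8 / 12.88 = 1.74×10^7 s.
Equilibrium anomaly ΔT_eq = F / λ = 135.0 / 12.88 = 10.5 K.
t = 334.7 days = 2.89×10^7 s, so t/τ = 1.67.
ΔT(t) = ΔT_eq (1 − e^(−t/τ)) = 10.5 × (1 − e^−1.67) = 8.50 K.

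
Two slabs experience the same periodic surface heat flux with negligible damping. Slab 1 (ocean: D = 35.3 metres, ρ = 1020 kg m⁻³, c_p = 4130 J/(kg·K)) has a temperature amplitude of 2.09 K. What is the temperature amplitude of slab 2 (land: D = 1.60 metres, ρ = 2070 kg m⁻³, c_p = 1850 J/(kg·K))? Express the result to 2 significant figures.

C_ocean = 1.49×10^8 J/(m²·K); C_land = 6.13×10^6 J/(m²·K).
A ∝ 1/C ⇒ A_land = A_ocean × C_ocean/C_land = 2.09 × 24.3 = 50.7 K.

51 K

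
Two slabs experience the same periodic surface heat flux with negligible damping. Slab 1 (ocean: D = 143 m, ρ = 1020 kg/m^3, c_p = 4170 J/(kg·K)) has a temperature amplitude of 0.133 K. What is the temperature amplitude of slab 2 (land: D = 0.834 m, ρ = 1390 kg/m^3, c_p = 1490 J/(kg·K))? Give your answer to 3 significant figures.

C_ocean = 6.08×10^8 J/(m²·K); C_land = 1.73×10^6 J/(m²·K).
A ∝ 1/C ⇒ A_land = A_ocean × C_ocean/C_land = 0.133 × 352 = 46.8 K.

46.8 K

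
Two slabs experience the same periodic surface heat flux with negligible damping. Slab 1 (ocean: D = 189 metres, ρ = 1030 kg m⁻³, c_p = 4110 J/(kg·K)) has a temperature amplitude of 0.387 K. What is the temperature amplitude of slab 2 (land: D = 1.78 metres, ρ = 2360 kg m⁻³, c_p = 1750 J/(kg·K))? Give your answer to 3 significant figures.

C_ocean = 8.00×10^8 J/(m²·K); C_land = 7.35×10^6 J/(m²·K).
A ∝ 1/C ⇒ A_land = A_ocean × C_ocean/C_land = 0.387 × 109 = 42.1 K.

42.1 K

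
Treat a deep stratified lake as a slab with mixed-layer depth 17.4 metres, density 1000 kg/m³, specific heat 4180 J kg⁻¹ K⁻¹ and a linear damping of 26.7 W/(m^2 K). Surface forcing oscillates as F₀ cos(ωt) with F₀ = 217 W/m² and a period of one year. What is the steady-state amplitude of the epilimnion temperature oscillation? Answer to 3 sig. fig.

Areal heat capacity C = ρ c_p D = 1000 × 4180 × 17.4 = 7.27×10^7 J/(m²·K).
Angular frequency ω = 2π / T = 2π / 3.15×10^7 s = 1.99×10^-7 s⁻¹.
√((Cω)² + λ²) = √((14.5)² + 26.7²) = 30.4 W/(m²·K).
Amplitude A = F₀ / √((Cω)²+λ²) = 217 / 30.4 = 7.14 K.

7.14 K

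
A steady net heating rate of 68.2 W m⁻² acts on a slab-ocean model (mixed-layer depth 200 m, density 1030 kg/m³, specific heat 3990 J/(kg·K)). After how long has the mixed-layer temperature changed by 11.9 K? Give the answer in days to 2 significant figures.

1700 days

Areal heat capacity C = ρ c_p D = 1030 × 3990 × 200 = 8.22×10^8 J/(m²·K).
Time required: Δt = C ΔT / F = 8.22×10^8 × 11.9 / 68.2 = 1.43×10^8 s.
In days: 1.43×10^8 s / (86400 s/day) = 1660 days.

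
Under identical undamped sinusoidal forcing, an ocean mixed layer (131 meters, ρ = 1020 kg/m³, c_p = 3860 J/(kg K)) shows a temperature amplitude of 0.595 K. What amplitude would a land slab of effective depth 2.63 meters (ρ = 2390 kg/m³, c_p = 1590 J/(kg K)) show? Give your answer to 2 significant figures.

31 K

C_ocean = 5.16×10^8 J/(m²·K); C_land = 9.99×10^6 J/(m²·K).
A ∝ 1/C ⇒ A_land = A_ocean × C_ocean/C_land = 0.595 × 51.6 = 30.7 K.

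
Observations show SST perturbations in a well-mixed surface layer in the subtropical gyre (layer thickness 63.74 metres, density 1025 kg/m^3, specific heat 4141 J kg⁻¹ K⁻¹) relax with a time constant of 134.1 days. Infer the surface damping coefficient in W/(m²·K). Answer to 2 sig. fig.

23

Areal heat capacity C = ρ c_p D = 1025 × 4141 × 63.74 = 2.71×10^8 J/(m^2 K).
τ = 134.1 days = 1.16×10^7 s.
λ = C / τ = 2.71×10^8 / 1.16×10^7 = 23.4 W/(m²·K).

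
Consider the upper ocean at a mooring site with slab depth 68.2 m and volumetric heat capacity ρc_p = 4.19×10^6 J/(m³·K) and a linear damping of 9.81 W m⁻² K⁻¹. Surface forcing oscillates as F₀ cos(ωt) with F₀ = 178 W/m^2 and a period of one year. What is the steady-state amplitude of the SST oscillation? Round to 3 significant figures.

3.08 K

Areal heat capacity C = ρc_p × D = 4.19×10^6 × 68.2 = 2.86×10^8 J/(m^2 K).
Angular frequency ω = 2π / T = 2π / 3.15×10^7 s = 1.99×10^-7 s⁻¹.
√((Cω)² + λ²) = √((56.9)² + 9.81²) = 57.8 W/(m²·K).
Amplitude A = F₀ / √((Cω)²+λ²) = 178 / 57.8 = 3.08 K.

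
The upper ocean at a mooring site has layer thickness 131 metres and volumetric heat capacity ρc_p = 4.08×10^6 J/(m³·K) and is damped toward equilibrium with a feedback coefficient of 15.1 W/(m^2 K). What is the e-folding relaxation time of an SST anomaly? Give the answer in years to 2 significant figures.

1.1 years

Areal heat capacity C = ρc_p × D = 4.08×10^6 × 131 = 5.34×10^8 J/(m²·K).
Relaxation time τ = C / λ = 5.34×10^8 / 15.1 = 3.54×10^7 s.
In years: 3.54×10^7 s / (3.156×10^7 s/year) = 1.12 years.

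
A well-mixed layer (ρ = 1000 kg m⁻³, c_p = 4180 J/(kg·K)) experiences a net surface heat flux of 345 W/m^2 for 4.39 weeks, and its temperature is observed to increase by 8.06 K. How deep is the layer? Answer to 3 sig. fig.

27.2 m

Heat input Q = F Δt = 345 × 2.66×10^6 s = 9.16×10^8 J/m².
Required areal heat capacity C = Q / ΔT = 1.14×10^8 J/(m²·K).
Depth D = C / (ρ c_p) = 1.14×10^8 / (1000 × 4180) = 27.2 m.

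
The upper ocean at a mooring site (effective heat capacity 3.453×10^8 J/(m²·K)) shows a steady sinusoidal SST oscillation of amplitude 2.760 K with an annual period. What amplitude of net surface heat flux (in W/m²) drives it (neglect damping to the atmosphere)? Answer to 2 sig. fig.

Areal heat capacity C = 3.453×10^8 J/(m²·K) (given).
ω = 2π / 3.15×10^7 s = 1.99×10^-7 s⁻¹.
Cω = 3.45×10^8 × 1.99×10^-7 = 68.8 W/(m²·K).
F₀ = A × Cω = 2.760 × 68.8 = 190 W/m².

190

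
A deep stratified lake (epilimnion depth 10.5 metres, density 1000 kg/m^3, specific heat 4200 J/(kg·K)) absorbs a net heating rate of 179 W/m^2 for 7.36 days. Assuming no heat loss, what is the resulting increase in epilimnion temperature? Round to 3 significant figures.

2.58 K

Areal heat capacity C = ρ c_p D = 1000 × 4200 × 10.5 = 4.41×10^7 J/(m^2 K).
Net heat input Q = F Δt = 179 × (7.36 days × 86400 s/day) = 1.14×10^8 J/m².
ΔT = Q / C = 1.14×10^8 / 4.41×10^7 = 2.58 K.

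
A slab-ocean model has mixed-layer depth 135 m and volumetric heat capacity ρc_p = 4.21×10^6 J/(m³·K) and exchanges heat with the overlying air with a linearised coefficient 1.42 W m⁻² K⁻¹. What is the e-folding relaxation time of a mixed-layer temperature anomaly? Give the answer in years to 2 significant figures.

Areal heat capacity C = ρc_p × D = 4.21×10^6 × 135 = 5.68×10^8 J m⁻² K⁻¹.
Relaxation time τ = C / λ = 5.68×10^8 / 1.42 = 4.00×10^8 s.
In years: 4.00×10^8 s / (3.156×10^7 s/year) = 12.7 years.

13 years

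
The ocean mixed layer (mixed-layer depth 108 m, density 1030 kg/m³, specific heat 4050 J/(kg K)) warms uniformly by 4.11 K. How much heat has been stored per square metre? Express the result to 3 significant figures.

1.85×10^9

Areal heat capacity C = ρ c_p D = 1030 × 4050 × 108 = 4.51×10^8 J/(m²·K).
ΔQ = C ΔT = 4.51×10^8 × 4.11 = 1.85×10^9 J/m².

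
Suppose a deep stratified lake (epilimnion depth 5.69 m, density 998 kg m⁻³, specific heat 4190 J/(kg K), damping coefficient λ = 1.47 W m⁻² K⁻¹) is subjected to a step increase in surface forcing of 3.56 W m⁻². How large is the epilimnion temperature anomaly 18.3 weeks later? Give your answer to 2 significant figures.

Areal heat capacity C = ρ c_p D = 998 × 4190 × 5.69 = 2.38×10^7 J m⁻² K⁻¹.
τ = C / λ = 2.38×10^7 / 1.47 = 1.62×10^7 s.
Equilibrium anomaly ΔT_eq = F / λ = 3.56 / 1.47 = 2.42 K.
t = 18.3 weeks = 1.11×10^7 s, so t/τ = 0.684.
ΔT(t) = ΔT_eq (1 − e^(−t/τ)) = 2.42 × (1 − e^−0.684) = 1.20 K.

1.2 K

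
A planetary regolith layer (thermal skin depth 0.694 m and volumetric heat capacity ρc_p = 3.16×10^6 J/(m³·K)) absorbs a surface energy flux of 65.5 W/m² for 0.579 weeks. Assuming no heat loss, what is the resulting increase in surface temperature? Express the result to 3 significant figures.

Areal heat capacity C = ρc_p × D = 3.16×10^6 × 0.694 = 2.19×10^6 J/(m^2 K).
Net heat input Q = F Δt = 65.5 × (0.579 weeks × 6.048×10^5 s/week) = 2.29×10^7 J/m².
ΔT = Q / C = 2.29×10^7 / 2.19×10^6 = 10.5 K.

10.5 K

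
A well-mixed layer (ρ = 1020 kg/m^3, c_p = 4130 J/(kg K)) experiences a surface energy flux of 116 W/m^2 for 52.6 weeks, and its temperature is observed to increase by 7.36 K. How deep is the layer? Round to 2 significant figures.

120 m

Heat input Q = F Δt = 116 × 3.18×10^7 s = 3.69×10^9 J/m².
Required areal heat capacity C = Q / ΔT = 5.01×10^8 J/(m²·K).
Depth D = C / (ρ c_p) = 5.01×10^8 / (1020 × 4130) = 119 m.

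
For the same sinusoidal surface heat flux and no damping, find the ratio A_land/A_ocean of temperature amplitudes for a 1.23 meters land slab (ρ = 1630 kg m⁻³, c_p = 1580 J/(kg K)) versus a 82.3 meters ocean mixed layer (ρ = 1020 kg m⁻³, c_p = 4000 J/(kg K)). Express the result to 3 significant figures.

C_ocean = 1020 × 4000 × 82.3 = 3.36×10^8 J/(m²·K).
C_land = 1630 × 1580 × 1.23 = 3.17×10^6 J/(m²·K).
Undamped amplitude ∝ 1/C, so A_land/A_ocean = C_ocean/C_land = 106.

106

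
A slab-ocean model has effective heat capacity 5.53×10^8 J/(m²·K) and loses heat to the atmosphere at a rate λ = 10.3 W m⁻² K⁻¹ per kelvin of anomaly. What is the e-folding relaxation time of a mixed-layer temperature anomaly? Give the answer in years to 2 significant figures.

Areal heat capacity C = 5.53×10^8 J/(m²·K) (given).
Relaxation time τ = C / λ = 5.53×10^8 / 10.3 = 5.37×10^7 s.
In years: 5.37×10^7 s / (3.156×10^7 s/year) = 1.70 years.

1.7 years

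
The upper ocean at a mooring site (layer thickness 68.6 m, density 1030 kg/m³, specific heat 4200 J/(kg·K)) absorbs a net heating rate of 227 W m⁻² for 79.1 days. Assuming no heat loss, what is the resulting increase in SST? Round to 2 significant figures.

Areal heat capacity C = ρ c_p D = 1030 × 4200 × 68.6 = 2.97×10^8 J m⁻² K⁻¹.
Net heat input Q = F Δt = 227 × (79.1 days × 86400 s/day) = 1.55×10^9 J/m².
ΔT = Q / C = 1.55×10^9 / 2.97×10^8 = 5.23 K.

5.2 K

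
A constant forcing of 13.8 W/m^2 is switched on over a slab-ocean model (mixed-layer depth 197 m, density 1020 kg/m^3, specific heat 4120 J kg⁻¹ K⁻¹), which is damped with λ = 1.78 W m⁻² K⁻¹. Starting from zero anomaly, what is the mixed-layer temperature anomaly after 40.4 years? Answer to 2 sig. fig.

7.3 K

Areal heat capacity C = ρ c_p D = 1020 × 4120 × 197 = 8.28×10^8 J/(m^2 K).
τ = C / λ = 8.28×10^8 / 1.78 = 4.65×10^8 s.
Equilibrium anomaly ΔT_eq = F / λ = 13.8 / 1.78 = 7.75 K.
t = 40.4 years = 1.27×10^9 s, so t/τ = 2.74.
ΔT(t) = ΔT_eq (1 − e^(−t/τ)) = 7.75 × (1 − e^−2.74) = 7.25 K.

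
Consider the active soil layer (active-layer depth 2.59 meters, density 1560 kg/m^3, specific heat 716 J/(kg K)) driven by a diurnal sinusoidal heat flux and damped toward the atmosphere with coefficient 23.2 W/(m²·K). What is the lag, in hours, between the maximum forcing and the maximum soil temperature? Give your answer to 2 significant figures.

5.6 hours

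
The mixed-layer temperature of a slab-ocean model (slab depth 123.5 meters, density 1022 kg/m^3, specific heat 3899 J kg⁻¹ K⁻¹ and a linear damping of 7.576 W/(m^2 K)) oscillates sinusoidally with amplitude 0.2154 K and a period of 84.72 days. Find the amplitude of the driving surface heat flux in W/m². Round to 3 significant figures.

91.0

Areal heat capacity C = ρ c_p D = 1022 × 3899 × 123.5 = 4.92×10^8 J/(m²·K).
ω = 2π / 7.32×10^6 s = 8.58×10^-7 s⁻¹.
√((Cω)² + λ²) = √((422)² + 7.576²) = 422 W/(m²·K).
F₀ = A × √((Cω)²+λ²) = 0.2154 × 422 = 91.0 W/m².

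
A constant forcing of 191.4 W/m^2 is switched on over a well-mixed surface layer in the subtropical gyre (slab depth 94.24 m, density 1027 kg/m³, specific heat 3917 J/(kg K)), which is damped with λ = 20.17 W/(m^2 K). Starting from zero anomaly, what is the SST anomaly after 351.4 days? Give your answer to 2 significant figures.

7.6 K

Areal heat capacity C = ρ c_p D = 1027 × 3917 × 94.24 = 3.79×10^8 J/(m²·K).
τ = C / λ = 3.79×10^8 / 20.17 = 1.88×10^7 s.
Equilibrium anomaly ΔT_eq = F / λ = 191.4 / 20.17 = 9.49 K.
t = 351.4 days = 3.04×10^7 s, so t/τ = 1.62.
ΔT(t) = ΔT_eq (1 − e^(−t/τ)) = 9.49 × (1 − e^−1.62) = 7.60 K.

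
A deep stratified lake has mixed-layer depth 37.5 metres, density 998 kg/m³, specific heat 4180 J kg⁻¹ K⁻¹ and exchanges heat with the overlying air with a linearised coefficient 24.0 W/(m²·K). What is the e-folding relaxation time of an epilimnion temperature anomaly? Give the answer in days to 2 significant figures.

Areal heat capacity C = ρ c_p D = 998 × 4180 × 37.5 = 1.56×10^8 J/(m²·K).
Relaxation time τ = C / λ = 1.56×10^8 / 24.0 = 6.52×10^6 s.
In days: 6.52×10^6 s / (86400 s/day) = 75.4 days.

75 days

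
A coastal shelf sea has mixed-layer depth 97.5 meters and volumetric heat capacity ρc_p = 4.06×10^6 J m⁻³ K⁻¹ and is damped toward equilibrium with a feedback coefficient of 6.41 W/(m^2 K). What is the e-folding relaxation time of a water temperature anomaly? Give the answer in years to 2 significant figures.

2.0 years

Areal heat capacity C = ρc_p × D = 4.06×10^6 × 97.5 = 3.96×10^8 J/(m²·K).
Relaxation time τ = C / λ = 3.96×10^8 / 6.41 = 6.18×10^7 s.
In years: 6.18×10^7 s / (3.156×10^7 s/year) = 1.96 years.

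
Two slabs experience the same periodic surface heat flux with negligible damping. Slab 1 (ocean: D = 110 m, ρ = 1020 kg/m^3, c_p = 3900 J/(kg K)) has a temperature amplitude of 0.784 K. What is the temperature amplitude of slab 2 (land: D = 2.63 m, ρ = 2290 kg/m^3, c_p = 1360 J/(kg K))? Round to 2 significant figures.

C_ocean = 4.38×10^8 J/(m²·K); C_land = 8.19×10^6 J/(m²·K).
A ∝ 1/C ⇒ A_land = A_ocean × C_ocean/C_land = 0.784 × 53.4 = 41.9 K.

42 K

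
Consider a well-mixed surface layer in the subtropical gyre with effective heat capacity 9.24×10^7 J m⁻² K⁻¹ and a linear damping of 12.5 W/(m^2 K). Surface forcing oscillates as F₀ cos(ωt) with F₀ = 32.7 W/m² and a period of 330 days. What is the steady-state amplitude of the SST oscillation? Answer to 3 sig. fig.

1.37 K

Areal heat capacity C = 9.24×10^7 J m⁻² K⁻¹ (given).
Angular frequency ω = 2π / T = 2π / 2.85×10^7 s = 2.20×10^-7 s⁻¹.
√((Cω)² + λ²) = √((20.4)² + 12.5²) = 23.9 W/(m²·K).
Amplitude A = F₀ / √((Cω)²+λ²) = 32.7 / 23.9 = 1.37 K.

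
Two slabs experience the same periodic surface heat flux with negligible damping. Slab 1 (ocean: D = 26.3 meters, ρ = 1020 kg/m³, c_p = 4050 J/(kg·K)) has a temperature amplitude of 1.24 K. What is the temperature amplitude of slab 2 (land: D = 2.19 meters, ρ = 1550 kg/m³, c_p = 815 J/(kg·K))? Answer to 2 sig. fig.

49 K

C_ocean = 1.09×10^8 J/(m²·K); C_land = 2.77×10^6 J/(m²·K).
A ∝ 1/C ⇒ A_land = A_ocean × C_ocean/C_land = 1.24 × 39.3 = 48.7 K.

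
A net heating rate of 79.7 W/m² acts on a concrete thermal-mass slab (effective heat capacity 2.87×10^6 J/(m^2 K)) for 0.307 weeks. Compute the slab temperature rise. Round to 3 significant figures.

Areal heat capacity C = 2.87×10^6 J/(m^2 K) (given).
Net heat input Q = F Δt = 79.7 × (0.307 weeks × 6.048×10^5 s/week) = 1.48×10^7 J/m².
ΔT = Q / C = 1.48×10^7 / 2.87×10^6 = 5.16 K.

5.16 K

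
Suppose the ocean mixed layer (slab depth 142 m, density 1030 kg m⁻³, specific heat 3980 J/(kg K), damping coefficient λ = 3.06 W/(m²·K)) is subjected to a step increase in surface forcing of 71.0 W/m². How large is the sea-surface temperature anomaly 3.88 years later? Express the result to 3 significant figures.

11.0 K

Areal heat capacity C = ρ c_p D = 1030 × 3980 × 142 = 5.82×10^8 J/(m^2 K).
τ = C / λ = 5.82×10^8 / 3.06 = 1.90×10^8 s.
Equilibrium anomaly ΔT_eq = F / λ = 71.0 / 3.06 = 23.2 K.
t = 3.88 years = 1.22×10^8 s, so t/τ = 0.644.
ΔT(t) = ΔT_eq (1 − e^(−t/τ)) = 23.2 × (1 − e^−0.644) = 11.0 K.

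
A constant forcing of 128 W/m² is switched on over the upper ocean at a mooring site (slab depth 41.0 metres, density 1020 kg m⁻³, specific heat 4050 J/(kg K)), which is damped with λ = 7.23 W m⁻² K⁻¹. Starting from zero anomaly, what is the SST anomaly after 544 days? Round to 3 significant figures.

Areal heat capacity C = ρ c_p D = 1020 × 4050 × 41.0 = 1.69×10^8 J/(m^2 K).
τ = C / λ = 1.69×10^8 / 7.23 = 2.34×10^7 s.
Equilibrium anomaly ΔT_eq = F / λ = 128 / 7.23 = 17.7 K.
t = 544 days = 4.70×10^7 s, so t/τ = 2.01.
ΔT(t) = ΔT_eq (1 − e^(−t/τ)) = 17.7 × (1 − e^−2.01) = 15.3 K.

15.3 K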